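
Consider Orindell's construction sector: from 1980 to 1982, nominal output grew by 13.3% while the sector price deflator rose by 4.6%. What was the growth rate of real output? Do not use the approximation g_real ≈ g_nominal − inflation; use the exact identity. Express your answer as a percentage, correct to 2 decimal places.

8.32%

(1 + g_nom) = (1 + g_real)(1 + π), so g_real = 1.1330 / 1.0460 − 1 = 0.08317.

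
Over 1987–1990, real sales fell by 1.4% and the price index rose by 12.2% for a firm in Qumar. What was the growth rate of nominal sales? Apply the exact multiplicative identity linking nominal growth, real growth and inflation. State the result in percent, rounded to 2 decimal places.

10.63%

(1 + g_nom) = (1 + g_real)(1 + π) = 0.9860 × 1.1220 = 1.10629.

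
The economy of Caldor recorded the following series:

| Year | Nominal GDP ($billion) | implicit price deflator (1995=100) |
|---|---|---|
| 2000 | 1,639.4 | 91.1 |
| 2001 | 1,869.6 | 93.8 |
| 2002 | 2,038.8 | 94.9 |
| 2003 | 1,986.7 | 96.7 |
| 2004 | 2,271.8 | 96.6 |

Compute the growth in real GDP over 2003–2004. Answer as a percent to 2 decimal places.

Real GDP 2003 = 1986.7/0.967 = 2054.50.
Real GDP 2004 = 2271.8/0.966 = 2351.76.
Change = 2351.76/2054.50 − 1 = 0.1447.

14.47%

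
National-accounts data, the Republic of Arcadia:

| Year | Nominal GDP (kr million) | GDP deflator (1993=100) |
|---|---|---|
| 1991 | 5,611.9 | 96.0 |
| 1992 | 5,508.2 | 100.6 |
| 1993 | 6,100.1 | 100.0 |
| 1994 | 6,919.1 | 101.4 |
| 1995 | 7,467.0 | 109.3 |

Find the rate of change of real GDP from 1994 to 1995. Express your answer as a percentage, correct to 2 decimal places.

0.12%

Real GDP 1994 = 6919.1/1.014 = 6823.57.
Real GDP 1995 = 7467.0/1.093 = 6831.66.
Change = 6831.66/6823.57 − 1 = 0.0012.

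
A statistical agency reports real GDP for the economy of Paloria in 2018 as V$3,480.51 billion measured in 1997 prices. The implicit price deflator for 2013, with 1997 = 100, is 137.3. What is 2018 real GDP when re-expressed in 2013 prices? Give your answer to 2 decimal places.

Real GDP in 2013 prices = Real GDP in 1997 prices × (P_2013/P_1997) = 3480.51 × 1.373 = 4778.74.

V$4,778.74 billion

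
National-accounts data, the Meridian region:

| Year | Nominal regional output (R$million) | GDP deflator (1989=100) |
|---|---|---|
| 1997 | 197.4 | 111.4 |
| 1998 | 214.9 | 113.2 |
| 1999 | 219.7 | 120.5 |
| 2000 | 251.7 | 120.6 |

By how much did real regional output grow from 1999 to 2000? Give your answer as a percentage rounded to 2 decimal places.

Real regional output 1999 = 219.7/1.205 = 182.32.
Real regional output 2000 = 251.7/1.206 = 208.71.
Change = 208.71/182.32 − 1 = 0.1447.

14.47%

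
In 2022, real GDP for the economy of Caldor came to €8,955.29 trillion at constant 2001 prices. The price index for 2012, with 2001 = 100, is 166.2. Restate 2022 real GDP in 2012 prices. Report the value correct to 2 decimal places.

Real GDP in 2012 prices = Real GDP in 2001 prices × (P_2012/P_2001) = 8955.29 × 1.662 = 14883.69.

€14,883.69 trillion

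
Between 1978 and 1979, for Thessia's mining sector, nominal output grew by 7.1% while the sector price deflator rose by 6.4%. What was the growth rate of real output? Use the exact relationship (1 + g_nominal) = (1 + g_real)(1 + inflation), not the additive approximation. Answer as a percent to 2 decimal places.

(1 + g_nom) = (1 + g_real)(1 + π), so g_real = 1.0710 / 1.0640 − 1 = 0.00658.

0.66%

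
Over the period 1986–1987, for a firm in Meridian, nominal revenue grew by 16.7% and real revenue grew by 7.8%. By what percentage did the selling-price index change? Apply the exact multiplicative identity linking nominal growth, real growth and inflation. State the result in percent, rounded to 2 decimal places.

(1 + g_nom) = (1 + g_real)(1 + π), so π = 1.1670 / 1.0780 − 1 = 0.08256.

8.26%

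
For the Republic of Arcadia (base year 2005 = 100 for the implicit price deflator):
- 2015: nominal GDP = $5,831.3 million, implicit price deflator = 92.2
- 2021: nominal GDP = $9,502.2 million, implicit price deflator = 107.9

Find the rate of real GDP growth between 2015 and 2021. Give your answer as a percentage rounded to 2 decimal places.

39.24%

Deflate each year: 2015 → 5831.3/0.922 = 6324.62; 2021 → 9502.2/1.079 = 8806.49.
So real GDP changed by 8806.49/6324.62 − 1 = 0.3924, i.e. 39.24%.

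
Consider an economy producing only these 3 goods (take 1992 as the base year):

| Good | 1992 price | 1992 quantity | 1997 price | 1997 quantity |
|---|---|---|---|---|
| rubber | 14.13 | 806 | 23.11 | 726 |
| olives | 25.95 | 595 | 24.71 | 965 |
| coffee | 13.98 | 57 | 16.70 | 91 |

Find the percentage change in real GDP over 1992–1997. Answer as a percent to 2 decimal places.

Real GDP 1992 = Nominal GDP 1992 = 14.13·806 + 25.95·595 + 13.98·57 = 27625.89.
Real GDP 1997 (at 1992 prices) = 14.13·726 + 25.95·965 + 13.98·91 = 36572.31.
Real growth = 36572.31/27625.89 − 1 = 0.3238.

32.38%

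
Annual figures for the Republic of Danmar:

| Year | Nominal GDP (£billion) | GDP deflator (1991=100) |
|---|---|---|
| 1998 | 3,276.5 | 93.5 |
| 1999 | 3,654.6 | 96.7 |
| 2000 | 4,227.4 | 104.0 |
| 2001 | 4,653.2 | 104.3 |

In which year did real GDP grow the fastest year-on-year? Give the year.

2001

1999: real = 3654.6/0.967 = 3779.32; growth vs 1998 (3504.28) = 7.85%.
2000: real = 4227.4/1.040 = 4064.81; growth vs 1999 (3779.32) = 7.55%.
2001: real = 4653.2/1.043 = 4461.36; growth vs 2000 (4064.81) = 9.76%.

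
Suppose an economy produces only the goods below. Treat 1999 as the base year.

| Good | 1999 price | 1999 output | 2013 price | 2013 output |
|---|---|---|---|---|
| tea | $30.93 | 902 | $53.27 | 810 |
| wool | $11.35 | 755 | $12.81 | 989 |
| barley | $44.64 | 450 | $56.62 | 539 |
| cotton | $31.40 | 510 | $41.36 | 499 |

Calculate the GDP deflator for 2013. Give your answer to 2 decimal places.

Nominal GDP 2013 = 53.27·810 + 12.81·989 + 56.62·539 + 41.36·499 = 106974.61.
Real GDP 2013 (at 1999 prices) = 30.93·810 + 11.35·989 + 44.64·539 + 31.40·499 = 76008.01.
Deflator = Nominal/Real × 100 = 106974.61/76008.01 × 100 = 140.741.

140.74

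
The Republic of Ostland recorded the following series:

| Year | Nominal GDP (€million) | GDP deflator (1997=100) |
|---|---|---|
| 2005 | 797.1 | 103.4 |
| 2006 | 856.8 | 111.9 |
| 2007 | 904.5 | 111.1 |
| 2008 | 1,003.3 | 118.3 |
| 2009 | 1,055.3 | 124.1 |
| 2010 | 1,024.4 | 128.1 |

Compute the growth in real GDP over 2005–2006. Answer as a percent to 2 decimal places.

-0.68%

Real GDP 2005 = 797.1/1.034 = 770.89.
Real GDP 2006 = 856.8/1.119 = 765.68.
Change = 765.68/770.89 − 1 = -0.0068.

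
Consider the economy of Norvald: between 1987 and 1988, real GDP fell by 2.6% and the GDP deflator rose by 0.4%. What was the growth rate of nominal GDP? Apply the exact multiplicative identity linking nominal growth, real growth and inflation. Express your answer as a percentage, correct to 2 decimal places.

-2.21%

(1 + g_nom) = (1 + g_real)(1 + π) = 0.9740 × 1.0040 = 0.97790.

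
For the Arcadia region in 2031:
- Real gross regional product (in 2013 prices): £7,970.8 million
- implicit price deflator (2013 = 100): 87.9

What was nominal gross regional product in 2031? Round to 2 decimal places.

£7,006.33 million

Nominal gross regional product = Real × (implicit price deflator/100) = 7970.8 × 0.879 = 7006.33.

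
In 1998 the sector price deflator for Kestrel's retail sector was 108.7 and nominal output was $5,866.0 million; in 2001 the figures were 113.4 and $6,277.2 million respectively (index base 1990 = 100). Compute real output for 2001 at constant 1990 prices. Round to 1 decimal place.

$5,535.4 million

Real output = Nominal / (sector price deflator/100) = 6277.2 / 1.134 = 5535.45.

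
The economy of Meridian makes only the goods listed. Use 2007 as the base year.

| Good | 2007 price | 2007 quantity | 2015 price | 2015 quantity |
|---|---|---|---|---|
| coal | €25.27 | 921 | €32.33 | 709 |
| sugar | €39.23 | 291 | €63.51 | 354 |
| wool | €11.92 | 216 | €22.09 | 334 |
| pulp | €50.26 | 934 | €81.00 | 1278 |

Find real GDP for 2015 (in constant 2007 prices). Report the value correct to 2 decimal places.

€100017.41

Real GDP 2015 = Σ (p_2007 × q_2015) = 25.27·709 + 39.23·354 + 11.92·334 + 50.26·1278 = 100017.41.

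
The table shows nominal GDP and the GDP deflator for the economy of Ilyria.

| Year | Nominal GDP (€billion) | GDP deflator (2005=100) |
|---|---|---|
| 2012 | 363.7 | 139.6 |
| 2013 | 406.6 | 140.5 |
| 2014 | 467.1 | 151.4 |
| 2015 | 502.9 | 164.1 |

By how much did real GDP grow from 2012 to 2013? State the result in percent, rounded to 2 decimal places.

11.08%

Real GDP 2012 = 363.7/1.396 = 260.53.
Real GDP 2013 = 406.6/1.405 = 289.40.
Change = 289.40/260.53 − 1 = 0.1108.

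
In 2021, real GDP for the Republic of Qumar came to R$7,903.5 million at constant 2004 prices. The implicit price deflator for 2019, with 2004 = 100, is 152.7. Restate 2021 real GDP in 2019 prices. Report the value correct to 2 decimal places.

R$12,068.64 million

Real GDP in 2019 prices = Real GDP in 2004 prices × (P_2019/P_2004) = 7903.5 × 1.527 = 12068.64.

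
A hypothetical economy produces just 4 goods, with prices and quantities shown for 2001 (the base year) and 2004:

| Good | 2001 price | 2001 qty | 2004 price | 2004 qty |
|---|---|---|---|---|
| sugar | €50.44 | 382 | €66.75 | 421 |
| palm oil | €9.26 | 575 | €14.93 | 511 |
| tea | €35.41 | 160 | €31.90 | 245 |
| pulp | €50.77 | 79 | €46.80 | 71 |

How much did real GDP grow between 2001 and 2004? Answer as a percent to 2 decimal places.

11.61%

Real GDP 2001 = Nominal GDP 2001 = 50.44·382 + 9.26·575 + 35.41·160 + 50.77·79 = 34269.01.
Real GDP 2004 (at 2001 prices) = 50.44·421 + 9.26·511 + 35.41·245 + 50.77·71 = 38247.22.
Real growth = 38247.22/34269.01 − 1 = 0.1161.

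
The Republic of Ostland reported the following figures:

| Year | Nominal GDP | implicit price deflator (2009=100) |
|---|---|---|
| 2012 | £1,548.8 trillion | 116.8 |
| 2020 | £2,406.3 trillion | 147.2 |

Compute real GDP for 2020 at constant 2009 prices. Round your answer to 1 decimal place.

£1,634.7 trillion

Real GDP = Nominal / (implicit price deflator/100) = 2406.3 / 1.472 = 1634.71.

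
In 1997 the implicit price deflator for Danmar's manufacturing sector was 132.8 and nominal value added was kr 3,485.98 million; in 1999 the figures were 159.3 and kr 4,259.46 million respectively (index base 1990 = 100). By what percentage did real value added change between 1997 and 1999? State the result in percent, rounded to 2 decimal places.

Deflate each year: 1997 → 3485.98/1.328 = 2624.98; 1999 → 4259.46/1.593 = 2673.86.
So real value added changed by 2673.86/2624.98 − 1 = 0.0186, i.e. 1.86%.

1.86%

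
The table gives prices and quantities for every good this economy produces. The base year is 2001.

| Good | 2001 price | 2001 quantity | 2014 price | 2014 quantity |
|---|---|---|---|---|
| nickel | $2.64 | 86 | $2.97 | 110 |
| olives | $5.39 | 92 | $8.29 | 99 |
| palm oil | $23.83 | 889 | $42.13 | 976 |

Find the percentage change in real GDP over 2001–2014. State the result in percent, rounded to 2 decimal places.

Real GDP 2001 = Nominal GDP 2001 = 2.64·86 + 5.39·92 + 23.83·889 = 21907.79.
Real GDP 2014 (at 2001 prices) = 2.64·110 + 5.39·99 + 23.83·976 = 24082.09.
Real growth = 24082.09/21907.79 − 1 = 0.0992.

9.92%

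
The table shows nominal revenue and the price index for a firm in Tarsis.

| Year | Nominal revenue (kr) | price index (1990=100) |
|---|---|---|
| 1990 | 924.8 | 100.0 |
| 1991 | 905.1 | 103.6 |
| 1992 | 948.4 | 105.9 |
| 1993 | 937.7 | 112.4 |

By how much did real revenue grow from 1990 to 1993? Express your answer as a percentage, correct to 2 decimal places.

Real revenue 1990 = 924.8/1.000 = 924.80.
Real revenue 1993 = 937.7/1.124 = 834.25.
Change = 834.25/924.80 − 1 = -0.0979.

-9.79%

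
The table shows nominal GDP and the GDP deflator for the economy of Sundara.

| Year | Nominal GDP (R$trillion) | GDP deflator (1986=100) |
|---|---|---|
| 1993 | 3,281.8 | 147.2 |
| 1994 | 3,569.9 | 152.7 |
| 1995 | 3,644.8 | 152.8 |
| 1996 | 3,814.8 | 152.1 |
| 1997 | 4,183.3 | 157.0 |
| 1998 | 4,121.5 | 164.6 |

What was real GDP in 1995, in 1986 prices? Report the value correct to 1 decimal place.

Real GDP 1995 = 3644.8 / 1.528 = 2385.34.

R$2,385.3 trillion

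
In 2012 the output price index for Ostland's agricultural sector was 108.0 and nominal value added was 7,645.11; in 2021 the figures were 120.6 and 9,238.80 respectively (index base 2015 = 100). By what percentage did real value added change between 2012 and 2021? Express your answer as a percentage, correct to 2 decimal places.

Deflate each year: 2012 → 7645.11/1.080 = 7078.81; 2021 → 9238.80/1.206 = 7660.70.
So real value added changed by 7660.70/7078.81 − 1 = 0.0822, i.e. 8.22%.

8.22%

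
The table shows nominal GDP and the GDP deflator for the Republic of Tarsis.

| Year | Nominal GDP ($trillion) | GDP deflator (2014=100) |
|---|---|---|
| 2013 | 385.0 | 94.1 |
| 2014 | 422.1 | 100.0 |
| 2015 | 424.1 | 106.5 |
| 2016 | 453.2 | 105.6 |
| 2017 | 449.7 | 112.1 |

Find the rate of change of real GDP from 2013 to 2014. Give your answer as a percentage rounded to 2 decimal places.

3.17%

Real GDP 2013 = 385.0/0.941 = 409.14.
Real GDP 2014 = 422.1/1.000 = 422.10.
Change = 422.10/409.14 − 1 = 0.0317.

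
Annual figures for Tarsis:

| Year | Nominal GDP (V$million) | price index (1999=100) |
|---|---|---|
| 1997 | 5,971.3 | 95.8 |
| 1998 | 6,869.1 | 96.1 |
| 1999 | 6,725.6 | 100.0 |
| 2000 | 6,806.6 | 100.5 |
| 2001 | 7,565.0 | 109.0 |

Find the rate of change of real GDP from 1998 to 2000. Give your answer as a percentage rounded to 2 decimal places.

-5.25%

Real GDP 1998 = 6869.1/0.961 = 7147.87.
Real GDP 2000 = 6806.6/1.005 = 6772.74.
Change = 6772.74/7147.87 − 1 = -0.0525.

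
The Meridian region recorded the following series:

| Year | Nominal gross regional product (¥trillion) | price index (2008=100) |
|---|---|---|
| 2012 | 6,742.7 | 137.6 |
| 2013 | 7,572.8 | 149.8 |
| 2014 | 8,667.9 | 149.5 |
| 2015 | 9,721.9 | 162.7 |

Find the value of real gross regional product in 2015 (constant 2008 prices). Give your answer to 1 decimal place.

¥5,975.4 trillion

Real gross regional product 2015 = 9721.9 / 1.627 = 5975.35.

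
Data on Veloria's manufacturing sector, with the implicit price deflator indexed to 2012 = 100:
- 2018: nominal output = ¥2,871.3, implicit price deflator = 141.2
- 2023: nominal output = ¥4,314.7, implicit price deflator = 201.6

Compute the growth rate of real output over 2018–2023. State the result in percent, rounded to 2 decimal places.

Real output 2018 = 2871.3 / 1.412 = 2033.50.
Real output 2023 = 4314.7 / 2.016 = 2140.23.
Real growth = 2140.23 / 2033.50 − 1 = 0.0525.

5.25%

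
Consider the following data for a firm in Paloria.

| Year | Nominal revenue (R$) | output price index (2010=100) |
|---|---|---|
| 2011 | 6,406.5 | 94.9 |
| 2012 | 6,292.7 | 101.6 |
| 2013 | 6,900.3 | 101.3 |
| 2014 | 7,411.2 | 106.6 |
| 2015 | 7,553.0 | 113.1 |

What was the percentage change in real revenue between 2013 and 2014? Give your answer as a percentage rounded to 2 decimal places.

2.06%

Real revenue 2013 = 6900.3/1.013 = 6811.75.
Real revenue 2014 = 7411.2/1.066 = 6952.35.
Change = 6952.35/6811.75 − 1 = 0.0206.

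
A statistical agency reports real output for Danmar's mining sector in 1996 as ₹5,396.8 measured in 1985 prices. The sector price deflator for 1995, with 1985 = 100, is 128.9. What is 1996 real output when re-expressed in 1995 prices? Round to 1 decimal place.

Real output in 1995 prices = Real output in 1985 prices × (P_1995/P_1985) = 5396.8 × 1.289 = 6956.48.

₹6,956.5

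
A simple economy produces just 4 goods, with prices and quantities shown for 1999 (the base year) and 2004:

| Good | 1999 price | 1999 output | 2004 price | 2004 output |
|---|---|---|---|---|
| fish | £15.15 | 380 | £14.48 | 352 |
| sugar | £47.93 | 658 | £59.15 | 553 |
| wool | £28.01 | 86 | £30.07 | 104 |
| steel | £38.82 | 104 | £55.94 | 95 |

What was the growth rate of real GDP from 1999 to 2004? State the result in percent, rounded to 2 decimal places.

Real GDP 1999 = Nominal GDP 1999 = 15.15·380 + 47.93·658 + 28.01·86 + 38.82·104 = 43741.08.
Real GDP 2004 (at 1999 prices) = 15.15·352 + 47.93·553 + 28.01·104 + 38.82·95 = 38439.03.
Real growth = 38439.03/43741.08 − 1 = -0.1212.

-12.12%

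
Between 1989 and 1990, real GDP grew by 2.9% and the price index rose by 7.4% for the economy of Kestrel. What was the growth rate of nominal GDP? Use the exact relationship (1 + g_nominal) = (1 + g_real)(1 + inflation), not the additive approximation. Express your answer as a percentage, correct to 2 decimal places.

10.51%

(1 + g_nom) = (1 + g_real)(1 + π) = 1.0290 × 1.0740 = 1.10515.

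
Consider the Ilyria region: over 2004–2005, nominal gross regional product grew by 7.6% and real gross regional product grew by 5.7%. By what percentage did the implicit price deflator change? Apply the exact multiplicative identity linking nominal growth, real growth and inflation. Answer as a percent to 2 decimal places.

(1 + g_nom) = (1 + g_real)(1 + π), so π = 1.0760 / 1.0570 − 1 = 0.01798.

1.80%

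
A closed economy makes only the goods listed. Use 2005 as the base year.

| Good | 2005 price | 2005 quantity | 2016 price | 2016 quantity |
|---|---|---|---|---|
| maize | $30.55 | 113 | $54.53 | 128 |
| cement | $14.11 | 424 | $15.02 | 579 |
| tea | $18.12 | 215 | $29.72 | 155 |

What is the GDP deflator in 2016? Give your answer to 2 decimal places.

136.23

Nominal GDP 2016 = 54.53·128 + 15.02·579 + 29.72·155 = 20283.02.
Real GDP 2016 (at 2005 prices) = 30.55·128 + 14.11·579 + 18.12·155 = 14888.69.
Deflator = Nominal/Real × 100 = 20283.02/14888.69 × 100 = 136.231.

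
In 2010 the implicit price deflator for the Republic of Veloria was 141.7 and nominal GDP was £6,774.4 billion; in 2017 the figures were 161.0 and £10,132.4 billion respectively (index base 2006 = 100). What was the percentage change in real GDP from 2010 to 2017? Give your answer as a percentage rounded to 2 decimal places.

Real GDP 2010 = 6774.4 / 1.417 = 4780.80.
Real GDP 2017 = 10132.4 / 1.610 = 6293.42.
Real growth = 6293.42 / 4780.80 − 1 = 0.3164.

31.64%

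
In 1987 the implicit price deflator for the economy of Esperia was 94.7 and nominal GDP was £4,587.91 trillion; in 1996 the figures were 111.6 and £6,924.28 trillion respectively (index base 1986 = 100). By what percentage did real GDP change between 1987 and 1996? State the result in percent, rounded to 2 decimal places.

28.07%

Deflate each year: 1987 → 4587.91/0.947 = 4844.68; 1996 → 6924.28/1.116 = 6204.55.
So real GDP changed by 6204.55/4844.68 − 1 = 0.2807, i.e. 28.07%.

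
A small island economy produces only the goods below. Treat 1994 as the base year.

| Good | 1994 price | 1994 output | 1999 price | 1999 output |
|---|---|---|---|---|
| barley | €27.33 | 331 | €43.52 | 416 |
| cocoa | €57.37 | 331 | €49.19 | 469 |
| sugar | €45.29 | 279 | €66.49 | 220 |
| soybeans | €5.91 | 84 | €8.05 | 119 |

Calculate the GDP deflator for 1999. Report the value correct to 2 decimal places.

Nominal GDP 1999 = 43.52·416 + 49.19·469 + 66.49·220 + 8.05·119 = 56760.18.
Real GDP 1999 (at 1994 prices) = 27.33·416 + 57.37·469 + 45.29·220 + 5.91·119 = 48942.90.
Deflator = Nominal/Real × 100 = 56760.18/48942.90 × 100 = 115.972.

115.97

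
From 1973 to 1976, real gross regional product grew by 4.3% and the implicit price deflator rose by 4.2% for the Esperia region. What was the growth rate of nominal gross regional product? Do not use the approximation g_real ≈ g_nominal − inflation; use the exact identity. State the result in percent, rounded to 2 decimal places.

(1 + g_nom) = (1 + g_real)(1 + π) = 1.0430 × 1.0420 = 1.08681.

8.68%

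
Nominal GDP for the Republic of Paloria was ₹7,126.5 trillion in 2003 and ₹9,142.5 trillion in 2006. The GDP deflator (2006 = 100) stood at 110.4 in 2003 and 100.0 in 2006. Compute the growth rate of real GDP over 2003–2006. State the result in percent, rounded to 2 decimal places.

Deflate each year: 2003 → 7126.5/1.104 = 6455.16; 2006 → 9142.5/1.000 = 9142.50.
So real GDP changed by 9142.50/6455.16 − 1 = 0.4163, i.e. 41.63%.

41.63%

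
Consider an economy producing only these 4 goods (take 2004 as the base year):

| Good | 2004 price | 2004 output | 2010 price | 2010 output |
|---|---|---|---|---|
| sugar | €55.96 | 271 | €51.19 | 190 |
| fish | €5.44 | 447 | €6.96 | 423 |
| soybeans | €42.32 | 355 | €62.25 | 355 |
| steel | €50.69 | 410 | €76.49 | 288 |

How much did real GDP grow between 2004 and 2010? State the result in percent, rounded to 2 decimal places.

-20.31%

Real GDP 2004 = Nominal GDP 2004 = 55.96·271 + 5.44·447 + 42.32·355 + 50.69·410 = 53403.34.
Real GDP 2010 (at 2004 prices) = 55.96·190 + 5.44·423 + 42.32·355 + 50.69·288 = 42555.84.
Real growth = 42555.84/53403.34 − 1 = -0.2031.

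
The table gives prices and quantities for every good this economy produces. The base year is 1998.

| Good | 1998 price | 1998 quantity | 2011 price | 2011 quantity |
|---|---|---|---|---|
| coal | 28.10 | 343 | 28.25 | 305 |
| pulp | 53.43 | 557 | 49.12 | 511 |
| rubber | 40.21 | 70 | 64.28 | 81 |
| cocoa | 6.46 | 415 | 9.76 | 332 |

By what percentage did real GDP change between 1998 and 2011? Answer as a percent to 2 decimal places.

Real GDP 1998 = Nominal GDP 1998 = 28.10·343 + 53.43·557 + 40.21·70 + 6.46·415 = 44894.41.
Real GDP 2011 (at 1998 prices) = 28.10·305 + 53.43·511 + 40.21·81 + 6.46·332 = 41274.96.
Real growth = 41274.96/44894.41 − 1 = -0.0806.

-8.06%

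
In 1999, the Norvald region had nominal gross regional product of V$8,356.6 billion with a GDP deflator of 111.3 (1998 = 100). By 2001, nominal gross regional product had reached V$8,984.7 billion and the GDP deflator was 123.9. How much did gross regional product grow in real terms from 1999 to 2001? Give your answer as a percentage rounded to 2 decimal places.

Real gross regional product 1999 = 8356.6 / 1.113 = 7508.18.
Real gross regional product 2001 = 8984.7 / 1.239 = 7251.57.
Real growth = 7251.57 / 7508.18 − 1 = -0.0342.

-3.42%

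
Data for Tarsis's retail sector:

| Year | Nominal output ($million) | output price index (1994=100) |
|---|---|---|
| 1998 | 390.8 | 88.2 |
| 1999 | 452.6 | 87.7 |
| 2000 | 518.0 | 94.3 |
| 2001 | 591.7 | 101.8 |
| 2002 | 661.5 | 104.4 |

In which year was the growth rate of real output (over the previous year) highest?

1999

1999: real = 452.6/0.877 = 516.08; growth vs 1998 (443.08) = 16.48%.
2000: real = 518.0/0.943 = 549.31; growth vs 1999 (516.08) = 6.44%.
2001: real = 591.7/1.018 = 581.24; growth vs 2000 (549.31) = 5.81%.
2002: real = 661.5/1.044 = 633.62; growth vs 2001 (581.24) = 9.01%.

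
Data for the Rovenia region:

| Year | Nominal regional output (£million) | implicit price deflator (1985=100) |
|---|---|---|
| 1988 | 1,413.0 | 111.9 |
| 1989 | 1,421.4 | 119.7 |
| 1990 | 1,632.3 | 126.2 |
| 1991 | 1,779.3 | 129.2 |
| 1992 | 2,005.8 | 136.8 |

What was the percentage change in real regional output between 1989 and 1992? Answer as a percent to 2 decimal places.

Real regional output 1989 = 1421.4/1.197 = 1187.47.
Real regional output 1992 = 2005.8/1.368 = 1466.23.
Change = 1466.23/1187.47 − 1 = 0.2348.

23.48%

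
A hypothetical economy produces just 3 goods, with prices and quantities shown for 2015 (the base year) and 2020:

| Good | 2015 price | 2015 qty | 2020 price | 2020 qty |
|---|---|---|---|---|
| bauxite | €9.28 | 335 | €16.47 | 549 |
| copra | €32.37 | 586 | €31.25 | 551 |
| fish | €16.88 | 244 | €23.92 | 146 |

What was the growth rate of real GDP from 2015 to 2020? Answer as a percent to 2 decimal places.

Real GDP 2015 = Nominal GDP 2015 = 9.28·335 + 32.37·586 + 16.88·244 = 26196.34.
Real GDP 2020 (at 2015 prices) = 9.28·549 + 32.37·551 + 16.88·146 = 25395.07.
Real growth = 25395.07/26196.34 − 1 = -0.0306.

-3.06%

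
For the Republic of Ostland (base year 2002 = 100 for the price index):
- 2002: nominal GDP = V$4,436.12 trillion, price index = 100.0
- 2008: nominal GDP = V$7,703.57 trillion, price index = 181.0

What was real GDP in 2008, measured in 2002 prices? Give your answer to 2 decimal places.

V$4,256.12 trillion

Real GDP = Nominal / (price index/100) = 7703.57 / 1.810 = 4256.12.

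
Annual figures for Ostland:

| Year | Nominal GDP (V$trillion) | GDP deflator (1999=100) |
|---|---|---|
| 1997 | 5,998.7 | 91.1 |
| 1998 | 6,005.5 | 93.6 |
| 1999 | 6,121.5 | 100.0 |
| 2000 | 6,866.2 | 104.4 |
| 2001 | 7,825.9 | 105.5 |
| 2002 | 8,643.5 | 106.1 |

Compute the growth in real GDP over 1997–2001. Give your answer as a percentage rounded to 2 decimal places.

12.65%

Real GDP 1997 = 5998.7/0.911 = 6584.74.
Real GDP 2001 = 7825.9/1.055 = 7417.91.
Change = 7417.91/6584.74 − 1 = 0.1265.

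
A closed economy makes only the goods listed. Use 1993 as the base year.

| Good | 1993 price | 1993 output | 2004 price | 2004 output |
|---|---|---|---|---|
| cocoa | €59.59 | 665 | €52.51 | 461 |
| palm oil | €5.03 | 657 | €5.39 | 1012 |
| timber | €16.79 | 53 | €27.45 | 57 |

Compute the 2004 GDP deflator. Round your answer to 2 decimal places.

93.16

Nominal GDP 2004 = 52.51·461 + 5.39·1012 + 27.45·57 = 31226.44.
Real GDP 2004 (at 1993 prices) = 59.59·461 + 5.03·1012 + 16.79·57 = 33518.38.
Deflator = Nominal/Real × 100 = 31226.44/33518.38 × 100 = 93.162.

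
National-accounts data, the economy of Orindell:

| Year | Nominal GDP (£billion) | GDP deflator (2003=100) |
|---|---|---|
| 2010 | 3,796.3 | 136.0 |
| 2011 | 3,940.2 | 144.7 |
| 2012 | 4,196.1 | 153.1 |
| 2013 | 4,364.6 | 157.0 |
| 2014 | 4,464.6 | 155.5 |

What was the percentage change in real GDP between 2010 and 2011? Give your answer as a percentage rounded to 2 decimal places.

-2.45%

Real GDP 2010 = 3796.3/1.360 = 2791.40.
Real GDP 2011 = 3940.2/1.447 = 2723.01.
Change = 2723.01/2791.40 − 1 = -0.0245.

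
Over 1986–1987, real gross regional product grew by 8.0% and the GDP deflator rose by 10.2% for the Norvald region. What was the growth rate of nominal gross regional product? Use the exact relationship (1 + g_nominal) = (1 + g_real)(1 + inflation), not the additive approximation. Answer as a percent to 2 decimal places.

19.02%

(1 + g_nom) = (1 + g_real)(1 + π) = 1.0800 × 1.1020 = 1.19016.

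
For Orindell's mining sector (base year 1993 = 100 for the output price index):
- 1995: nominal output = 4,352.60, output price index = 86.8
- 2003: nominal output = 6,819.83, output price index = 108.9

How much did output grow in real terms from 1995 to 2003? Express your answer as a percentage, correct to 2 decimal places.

Deflate each year: 1995 → 4352.60/0.868 = 5014.52; 2003 → 6819.83/1.089 = 6262.47.
So real output changed by 6262.47/5014.52 − 1 = 0.2489, i.e. 24.89%.

24.89%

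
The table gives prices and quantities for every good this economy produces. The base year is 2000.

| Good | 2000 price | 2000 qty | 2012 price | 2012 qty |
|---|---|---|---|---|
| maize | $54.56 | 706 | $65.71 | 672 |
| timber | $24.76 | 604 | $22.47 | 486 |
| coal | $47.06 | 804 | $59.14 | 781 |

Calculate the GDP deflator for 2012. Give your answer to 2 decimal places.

118.51

Nominal GDP 2012 = 65.71·672 + 22.47·486 + 59.14·781 = 101265.88.
Real GDP 2012 (at 2000 prices) = 54.56·672 + 24.76·486 + 47.06·781 = 85451.54.
Deflator = Nominal/Real × 100 = 101265.88/85451.54 × 100 = 118.507.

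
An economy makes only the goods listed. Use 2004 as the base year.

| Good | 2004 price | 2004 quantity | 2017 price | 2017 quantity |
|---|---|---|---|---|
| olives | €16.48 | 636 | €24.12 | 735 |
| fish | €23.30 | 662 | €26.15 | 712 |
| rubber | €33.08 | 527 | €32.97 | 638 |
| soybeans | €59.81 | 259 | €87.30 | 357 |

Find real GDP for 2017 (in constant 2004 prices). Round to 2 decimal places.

Real GDP 2017 = Σ (p_2004 × q_2017) = 16.48·735 + 23.30·712 + 33.08·638 + 59.81·357 = 71159.61.

€71159.61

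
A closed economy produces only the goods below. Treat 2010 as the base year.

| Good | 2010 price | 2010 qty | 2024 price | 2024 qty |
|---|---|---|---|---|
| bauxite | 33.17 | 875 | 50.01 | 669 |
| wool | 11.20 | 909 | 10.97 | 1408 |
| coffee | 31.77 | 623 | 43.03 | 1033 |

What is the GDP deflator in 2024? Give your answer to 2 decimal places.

131.89

Nominal GDP 2024 = 50.01·669 + 10.97·1408 + 43.03·1033 = 93352.44.
Real GDP 2024 (at 2010 prices) = 33.17·669 + 11.20·1408 + 31.77·1033 = 70778.74.
Deflator = Nominal/Real × 100 = 93352.44/70778.74 × 100 = 131.893.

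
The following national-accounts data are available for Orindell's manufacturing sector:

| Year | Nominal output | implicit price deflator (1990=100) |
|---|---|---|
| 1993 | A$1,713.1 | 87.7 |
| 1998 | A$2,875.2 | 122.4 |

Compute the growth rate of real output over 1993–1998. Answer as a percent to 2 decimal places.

20.26%

Real output 1993 = 1713.1 / 0.877 = 1953.36.
Real output 1998 = 2875.2 / 1.224 = 2349.02.
Real growth = 2349.02 / 1953.36 − 1 = 0.2026.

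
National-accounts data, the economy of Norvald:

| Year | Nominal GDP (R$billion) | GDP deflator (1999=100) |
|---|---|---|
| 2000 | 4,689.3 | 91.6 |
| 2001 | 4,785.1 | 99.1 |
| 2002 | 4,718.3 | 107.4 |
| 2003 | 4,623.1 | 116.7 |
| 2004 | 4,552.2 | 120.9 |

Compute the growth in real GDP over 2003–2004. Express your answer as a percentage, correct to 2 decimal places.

Real GDP 2003 = 4623.1/1.167 = 3961.53.
Real GDP 2004 = 4552.2/1.209 = 3765.26.
Change = 3765.26/3961.53 − 1 = -0.0495.

-4.95%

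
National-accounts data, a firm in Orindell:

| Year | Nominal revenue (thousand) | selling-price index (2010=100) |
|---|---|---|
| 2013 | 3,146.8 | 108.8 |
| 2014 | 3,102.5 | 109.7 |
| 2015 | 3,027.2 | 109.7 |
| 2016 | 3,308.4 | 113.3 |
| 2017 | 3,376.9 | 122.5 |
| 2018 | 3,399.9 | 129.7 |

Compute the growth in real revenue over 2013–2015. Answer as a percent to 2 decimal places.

-4.59%

Real revenue 2013 = 3146.8/1.088 = 2892.28.
Real revenue 2015 = 3027.2/1.097 = 2759.53.
Change = 2759.53/2892.28 − 1 = -0.0459.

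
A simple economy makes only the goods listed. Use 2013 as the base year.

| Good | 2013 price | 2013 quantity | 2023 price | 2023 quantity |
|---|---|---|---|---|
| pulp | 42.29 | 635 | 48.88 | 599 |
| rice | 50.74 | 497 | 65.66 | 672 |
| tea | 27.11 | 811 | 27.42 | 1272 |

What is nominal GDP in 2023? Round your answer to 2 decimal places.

108280.88

Nominal GDP 2023 = Σ (p_2023 × q_2023) = 48.88·599 + 65.66·672 + 27.42·1272 = 108280.88.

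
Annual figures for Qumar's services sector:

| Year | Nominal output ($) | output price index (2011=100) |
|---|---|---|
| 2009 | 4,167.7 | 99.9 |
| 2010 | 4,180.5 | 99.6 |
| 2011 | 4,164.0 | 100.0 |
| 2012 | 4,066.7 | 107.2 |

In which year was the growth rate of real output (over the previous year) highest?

2010: real = 4180.5/0.996 = 4197.29; growth vs 2009 (4171.87) = 0.61%.
2011: real = 4164.0/1.000 = 4164.00; growth vs 2010 (4197.29) = -0.79%.
2012: real = 4066.7/1.072 = 3793.56; growth vs 2011 (4164.00) = -8.90%.

2010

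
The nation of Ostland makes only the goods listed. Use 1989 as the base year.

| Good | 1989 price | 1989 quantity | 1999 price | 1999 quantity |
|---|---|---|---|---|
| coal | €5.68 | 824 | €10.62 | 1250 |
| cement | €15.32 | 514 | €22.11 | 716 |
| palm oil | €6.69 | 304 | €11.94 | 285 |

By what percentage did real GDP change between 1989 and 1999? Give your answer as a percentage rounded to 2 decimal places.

36.93%

Real GDP 1989 = Nominal GDP 1989 = 5.68·824 + 15.32·514 + 6.69·304 = 14588.56.
Real GDP 1999 (at 1989 prices) = 5.68·1250 + 15.32·716 + 6.69·285 = 19975.77.
Real growth = 19975.77/14588.56 − 1 = 0.3693.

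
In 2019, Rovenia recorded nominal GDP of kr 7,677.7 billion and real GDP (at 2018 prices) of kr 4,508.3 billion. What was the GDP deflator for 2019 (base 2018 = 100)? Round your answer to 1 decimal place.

170.3

GDP deflator = (Nominal / Real) × 100 = 7677.7 / 4508.3 × 100 = 170.30.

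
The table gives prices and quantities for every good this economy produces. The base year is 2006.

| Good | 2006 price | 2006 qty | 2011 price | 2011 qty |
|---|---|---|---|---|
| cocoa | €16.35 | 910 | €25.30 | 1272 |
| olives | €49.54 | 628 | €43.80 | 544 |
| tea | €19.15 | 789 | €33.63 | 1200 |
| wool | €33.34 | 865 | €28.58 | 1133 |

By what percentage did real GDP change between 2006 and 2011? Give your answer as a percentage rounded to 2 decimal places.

Real GDP 2006 = Nominal GDP 2006 = 16.35·910 + 49.54·628 + 19.15·789 + 33.34·865 = 89938.07.
Real GDP 2011 (at 2006 prices) = 16.35·1272 + 49.54·544 + 19.15·1200 + 33.34·1133 = 108501.18.
Real growth = 108501.18/89938.07 − 1 = 0.2064.

20.64%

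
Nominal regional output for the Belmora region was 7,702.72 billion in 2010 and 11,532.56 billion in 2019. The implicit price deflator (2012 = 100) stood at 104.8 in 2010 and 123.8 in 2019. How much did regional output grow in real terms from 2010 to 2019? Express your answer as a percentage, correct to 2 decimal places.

Real regional output 2010 = 7702.72 / 1.048 = 7349.92.
Real regional output 2019 = 11532.56 / 1.238 = 9315.48.
Real growth = 9315.48 / 7349.92 − 1 = 0.2674.

26.74%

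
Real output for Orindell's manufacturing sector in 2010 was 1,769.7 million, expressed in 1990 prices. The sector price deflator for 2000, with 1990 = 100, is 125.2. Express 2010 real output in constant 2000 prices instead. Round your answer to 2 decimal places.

2,215.66 million

Real output in 2000 prices = Real output in 1990 prices × (P_2000/P_1990) = 1769.7 × 1.252 = 2215.66.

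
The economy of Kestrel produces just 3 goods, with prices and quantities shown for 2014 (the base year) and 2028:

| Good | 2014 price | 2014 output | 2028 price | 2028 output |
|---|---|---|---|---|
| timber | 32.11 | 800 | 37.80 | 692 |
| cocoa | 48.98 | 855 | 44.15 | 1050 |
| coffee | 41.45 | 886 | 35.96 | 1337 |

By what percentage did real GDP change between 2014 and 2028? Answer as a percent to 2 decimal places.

Real GDP 2014 = Nominal GDP 2014 = 32.11·800 + 48.98·855 + 41.45·886 = 104290.60.
Real GDP 2028 (at 2014 prices) = 32.11·692 + 48.98·1050 + 41.45·1337 = 129067.77.
Real growth = 129067.77/104290.60 − 1 = 0.2376.

23.76%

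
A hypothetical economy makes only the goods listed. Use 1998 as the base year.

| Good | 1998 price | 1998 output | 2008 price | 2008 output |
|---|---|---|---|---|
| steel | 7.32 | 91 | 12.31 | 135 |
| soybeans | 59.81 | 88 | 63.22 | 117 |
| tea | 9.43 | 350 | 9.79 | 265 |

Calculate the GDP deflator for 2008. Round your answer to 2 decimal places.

Nominal GDP 2008 = 12.31·135 + 63.22·117 + 9.79·265 = 11652.94.
Real GDP 2008 (at 1998 prices) = 7.32·135 + 59.81·117 + 9.43·265 = 10484.92.
Deflator = Nominal/Real × 100 = 11652.94/10484.92 × 100 = 111.140.

111.14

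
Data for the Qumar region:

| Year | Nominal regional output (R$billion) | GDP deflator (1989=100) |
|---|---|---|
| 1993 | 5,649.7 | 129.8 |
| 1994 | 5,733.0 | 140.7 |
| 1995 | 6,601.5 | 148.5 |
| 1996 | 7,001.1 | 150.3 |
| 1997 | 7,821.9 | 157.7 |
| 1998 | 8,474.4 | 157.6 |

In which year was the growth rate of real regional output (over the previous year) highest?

1995

1994: real = 5733.0/1.407 = 4074.63; growth vs 1993 (4352.62) = -6.39%.
1995: real = 6601.5/1.485 = 4445.45; growth vs 1994 (4074.63) = 9.10%.
1996: real = 7001.1/1.503 = 4658.08; growth vs 1995 (4445.45) = 4.78%.
1997: real = 7821.9/1.577 = 4959.99; growth vs 1996 (4658.08) = 6.48%.
1998: real = 8474.4/1.576 = 5377.16; growth vs 1997 (4959.99) = 8.41%.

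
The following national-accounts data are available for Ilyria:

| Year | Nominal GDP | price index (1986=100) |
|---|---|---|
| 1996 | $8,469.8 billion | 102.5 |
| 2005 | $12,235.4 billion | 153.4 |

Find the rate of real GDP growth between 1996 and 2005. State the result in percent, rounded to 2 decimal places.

Deflate each year: 1996 → 8469.8/1.025 = 8263.22; 2005 → 12235.4/1.534 = 7976.14.
So real GDP changed by 7976.14/8263.22 − 1 = -0.0347, i.e. -3.47%.

-3.47%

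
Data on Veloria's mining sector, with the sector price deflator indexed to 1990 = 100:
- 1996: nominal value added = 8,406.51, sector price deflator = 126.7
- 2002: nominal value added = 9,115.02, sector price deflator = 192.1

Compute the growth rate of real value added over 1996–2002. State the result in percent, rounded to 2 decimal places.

Deflate each year: 1996 → 8406.51/1.267 = 6634.97; 2002 → 9115.02/1.921 = 4744.93.
So real value added changed by 4744.93/6634.97 − 1 = -0.2849, i.e. -28.49%.

-28.49%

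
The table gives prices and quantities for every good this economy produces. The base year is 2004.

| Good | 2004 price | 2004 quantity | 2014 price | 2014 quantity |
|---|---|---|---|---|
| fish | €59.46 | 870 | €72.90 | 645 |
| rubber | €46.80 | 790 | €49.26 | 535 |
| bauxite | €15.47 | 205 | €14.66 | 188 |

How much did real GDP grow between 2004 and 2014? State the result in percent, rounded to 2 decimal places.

Real GDP 2004 = Nominal GDP 2004 = 59.46·870 + 46.80·790 + 15.47·205 = 91873.55.
Real GDP 2014 (at 2004 prices) = 59.46·645 + 46.80·535 + 15.47·188 = 66298.06.
Real growth = 66298.06/91873.55 − 1 = -0.2784.

-27.84%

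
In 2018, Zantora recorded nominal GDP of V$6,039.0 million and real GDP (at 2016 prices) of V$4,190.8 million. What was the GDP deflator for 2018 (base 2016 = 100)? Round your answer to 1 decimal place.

GDP deflator = (Nominal / Real) × 100 = 6039.0 / 4190.8 × 100 = 144.10.

144.1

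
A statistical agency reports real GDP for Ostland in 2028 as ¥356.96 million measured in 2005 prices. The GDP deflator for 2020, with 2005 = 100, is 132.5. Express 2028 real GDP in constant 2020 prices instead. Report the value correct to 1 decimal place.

¥473.0 million

Real GDP in 2020 prices = Real GDP in 2005 prices × (P_2020/P_2005) = 356.96 × 1.325 = 472.97.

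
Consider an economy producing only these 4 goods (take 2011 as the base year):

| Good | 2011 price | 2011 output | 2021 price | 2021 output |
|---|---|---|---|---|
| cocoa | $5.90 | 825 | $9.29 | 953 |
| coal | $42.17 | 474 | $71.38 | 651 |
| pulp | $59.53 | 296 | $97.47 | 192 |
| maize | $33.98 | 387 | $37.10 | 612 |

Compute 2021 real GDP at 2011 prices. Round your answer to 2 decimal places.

Real GDP 2021 = Σ (p_2011 × q_2021) = 5.90·953 + 42.17·651 + 59.53·192 + 33.98·612 = 65300.89.

$65300.89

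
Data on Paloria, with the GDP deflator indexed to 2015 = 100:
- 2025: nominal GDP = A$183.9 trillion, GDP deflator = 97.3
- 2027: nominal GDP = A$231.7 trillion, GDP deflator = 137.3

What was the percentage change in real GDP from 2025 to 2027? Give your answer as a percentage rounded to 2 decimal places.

Deflate each year: 2025 → 183.9/0.973 = 189.00; 2027 → 231.7/1.373 = 168.75.
So real GDP changed by 168.75/189.00 − 1 = -0.1071, i.e. -10.71%.

-10.71%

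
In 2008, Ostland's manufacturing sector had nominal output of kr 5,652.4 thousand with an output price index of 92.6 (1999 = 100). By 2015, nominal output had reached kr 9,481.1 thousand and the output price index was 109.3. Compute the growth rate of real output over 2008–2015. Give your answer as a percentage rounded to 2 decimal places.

Deflate each year: 2008 → 5652.4/0.926 = 6104.10; 2015 → 9481.1/1.093 = 8674.38.
So real output changed by 8674.38/6104.10 − 1 = 0.4211, i.e. 42.11%.

42.11%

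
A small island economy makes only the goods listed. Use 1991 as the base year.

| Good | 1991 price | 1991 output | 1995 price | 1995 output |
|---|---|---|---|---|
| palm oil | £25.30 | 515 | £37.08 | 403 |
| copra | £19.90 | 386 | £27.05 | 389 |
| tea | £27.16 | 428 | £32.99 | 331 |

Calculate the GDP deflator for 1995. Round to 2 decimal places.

Nominal GDP 1995 = 37.08·403 + 27.05·389 + 32.99·331 = 36385.38.
Real GDP 1995 (at 1991 prices) = 25.30·403 + 19.90·389 + 27.16·331 = 26926.96.
Deflator = Nominal/Real × 100 = 36385.38/26926.96 × 100 = 135.126.

135.13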